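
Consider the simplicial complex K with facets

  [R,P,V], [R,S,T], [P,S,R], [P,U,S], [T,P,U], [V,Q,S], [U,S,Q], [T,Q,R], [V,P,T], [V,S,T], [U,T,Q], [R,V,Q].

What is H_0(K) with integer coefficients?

K has 7 vertices, 18 edges, 12 triangles.
rank ∂_0 = 0, rank ∂_1 = 6 ⇒ b_0 = 7 − 0 − 6 = 1; all invariant factors of ∂_1 are 1 so no torsion. So H_0 = Z.

H_0 ≅ Z.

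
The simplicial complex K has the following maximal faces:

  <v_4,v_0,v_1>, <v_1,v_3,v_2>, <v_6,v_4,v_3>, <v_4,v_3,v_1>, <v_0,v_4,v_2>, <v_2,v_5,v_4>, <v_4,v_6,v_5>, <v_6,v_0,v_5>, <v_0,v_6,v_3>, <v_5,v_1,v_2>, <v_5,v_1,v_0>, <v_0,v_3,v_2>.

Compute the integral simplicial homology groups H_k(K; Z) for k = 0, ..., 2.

H_0 ≅ Z,  H_1 ≅ Z_2,  H_2 = 0.

K has 7 vertices, 18 edges, 12 triangles.
rank ∂_0 = 0, rank ∂_1 = 6 ⇒ b_0 = 7 − 0 − 6 = 1; all invariant factors of ∂_1 are 1 so no torsion. So H_0 = Z.
rank ∂_1 = 6, rank ∂_2 = 12 ⇒ b_1 = 18 − 6 − 12 = 0; ∂_2 has invariant factor(s) [2] giving torsion. So H_1 = Z_2.
rank ∂_2 = 12, rank ∂_3 = 0 ⇒ b_2 = 12 − 12 − 0 = 0. So H_2 = 0.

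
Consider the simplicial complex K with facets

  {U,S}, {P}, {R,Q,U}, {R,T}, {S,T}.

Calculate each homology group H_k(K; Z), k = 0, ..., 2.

H_0 = Z^2,  H_1 = Z,  H_2 = 0.

K has 6 vertices, 6 edges, 1 triangle.
rank ∂_0 = 0, rank ∂_1 = 4 ⇒ b_0 = 6 − 0 − 4 = 2; all invariant factors of ∂_1 are 1 so no torsion. So H_0 = Z^2.
rank ∂_1 = 4, rank ∂_2 = 1 ⇒ b_1 = 6 − 4 − 1 = 1; all invariant factors of ∂_2 are 1 so no torsion. So H_1 = Z.
rank ∂_2 = 1, rank ∂_3 = 0 ⇒ b_2 = 1 − 1 − 0 = 0. So H_2 = 0.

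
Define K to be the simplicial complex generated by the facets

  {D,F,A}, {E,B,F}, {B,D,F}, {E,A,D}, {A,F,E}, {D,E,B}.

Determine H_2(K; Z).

We work with the vertex ordering A < B < D < E < F. The simplices of K, each written with vertices in increasing order, are:

  0-simplices (5): A, B, D, E, F
  1-simplices (9): AD, AE, AF, BD, BE, BF, DE, DF, EF
  2-simplices (6): ADE, ADF, AEF, BDE, BDF, BEF

giving chain groups C_0 ≅ Z^5, C_1 ≅ Z^9, C_2 ≅ Z^6.

Boundary ∂_1: C_1 → C_0 sends each edge [p,q] (with p < q) to q − p. For instance
  ∂DE = E − D.
The resulting 5×9 matrix has rank 4, and its Smith normal form has invariant factors (1,1,1,1).

The boundary map ∂_2: C_2 → C_1 maps a triangle to the signed sum of its edges. For instance
  ∂AEF = EF − AF + AE,
  ∂BDE = DE − BE + BD.
As a 9×6 matrix over Z this has rank 5, with invariant factors (1,1,1,1,1).

Computing H_k = (kernel of ∂_k) / (image of ∂_{k+1}):

  H_2: rank ker ∂_2 − rank ∂_3 = (6 − 5) − 0 = 1, and there is no ∂_3, so H_2 = Z.

H_2 = Z.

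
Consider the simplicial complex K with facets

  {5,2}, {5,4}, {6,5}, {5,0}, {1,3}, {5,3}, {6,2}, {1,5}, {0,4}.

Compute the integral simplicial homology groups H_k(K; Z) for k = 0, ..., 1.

Fix the vertex order 0 < 1 < 2 < 3 < 4 < 5 < 6 and write every simplex with vertices in increasing order. Then dim K = 1 and the simplices of K are:

  0-simplices (7): [0], [1], [2], [3], [4], [5], [6]
  1-simplices (9): [0,4], [0,5], [1,3], [1,5], [2,5], [2,6], [3,5], [4,5], [5,6]

so the chain groups are C_0 ≅ Z^7, C_1 ≅ Z^9.

Boundary ∂_1: C_1 → C_0 is given by ∂[p,q] = [q] − [p]. For instance
  ∂[0,4] = [4] − [0].
As a 7×9 matrix over Z this has rank 6, with invariant factors (1,1,1,1,1,1).

Now H_k = ker ∂_k / im ∂_{k+1}, so:

  H_0: rank C_0 − rank ∂_1 = 7 − 6 = 1, and the invariant factors of ∂_1 are all 1, so H_0 = Z.
  H_1: rank ker ∂_1 − rank ∂_2 = (9 − 6) − 0 = 3, and there is no ∂_2, so H_1 = Z^3.

H_0 = Z,  H_1 = Z^3.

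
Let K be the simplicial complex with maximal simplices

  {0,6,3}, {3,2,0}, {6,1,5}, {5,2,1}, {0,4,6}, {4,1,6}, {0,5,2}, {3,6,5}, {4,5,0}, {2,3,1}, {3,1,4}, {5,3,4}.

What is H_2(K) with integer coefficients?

Fix the vertex order 0 < 1 < 2 < 3 < 4 < 5 < 6 and write every simplex with vertices in increasing order. Then dim K = 2 and the simplices of K are:

  0-simplices (7): [0], [1], [2], [3], [4], [5], [6]
  1-simplices (18): [0,2], [0,3], [0,4], [0,5], [0,6], [1,2], [1,3], [1,4], [1,5], [1,6], [2,3], [2,5], [3,4], [3,5], [3,6], [4,5], [4,6], [5,6]
  2-simplices (12): [0,2,3], [0,2,5], [0,3,6], [0,4,5], [0,4,6], [1,2,3], [1,2,5], [1,3,4], [1,4,6], [1,5,6], [3,4,5], [3,5,6]

giving chain groups C_0 ≅ Z^7, C_1 ≅ Z^18, C_2 ≅ Z^12.

∂_1: C_1 → C_0 is given by ∂[p,q] = [q] − [p]. For instance
  ∂[4,5] = [5] − [4].
The 7×18 boundary matrix has rank 6 and Smith normal form diag(1,1,1,1,1,1).

∂_2: C_2 → C_1 sends each 2-simplex [p,q,r] to [q,r] − [p,r] + [p,q]. For instance
  ∂[0,2,3] = [2,3] − [0,3] + [0,2],
  ∂[0,4,6] = [4,6] − [0,6] + [0,4].
The 18×12 boundary matrix has rank 12 and Smith normal form diag(1,1,1,1,1,1,1,1,1,1,1,2).

Computing H_k = (kernel of ∂_k) / (image of ∂_{k+1}):

  H_2: rank ker ∂_2 − rank ∂_3 = (12 − 12) − 0 = 0, and there is no ∂_3, so H_2 ≅ 0.

(K is a triangulation of the real projective plane RP^2.)

H_2 ≅ 0.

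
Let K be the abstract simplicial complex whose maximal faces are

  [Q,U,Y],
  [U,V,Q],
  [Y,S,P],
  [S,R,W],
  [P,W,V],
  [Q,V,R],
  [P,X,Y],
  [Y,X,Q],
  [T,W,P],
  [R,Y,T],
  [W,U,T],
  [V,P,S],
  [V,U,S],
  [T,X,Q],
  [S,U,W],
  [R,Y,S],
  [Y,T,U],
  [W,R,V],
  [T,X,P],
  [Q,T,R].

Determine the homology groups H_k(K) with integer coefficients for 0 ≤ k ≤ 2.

K has 10 vertices, 30 edges, 20 triangles.
rank ∂_0 = 0, rank ∂_1 = 9 ⇒ b_0 = 10 − 0 − 9 = 1; all invariant factors of ∂_1 are 1 so no torsion. So H_0 = Z.
rank ∂_1 = 9, rank ∂_2 = 20 ⇒ b_1 = 30 − 9 − 20 = 1; ∂_2 has invariant factor(s) [2] giving torsion. So H_1 = Z ⊕ Z/2.
rank ∂_2 = 20, rank ∂_3 = 0 ⇒ b_2 = 20 − 20 − 0 = 0. So H_2 = 0.

H_0 = Z,  H_1 = Z ⊕ Z/2,  H_2 = 0.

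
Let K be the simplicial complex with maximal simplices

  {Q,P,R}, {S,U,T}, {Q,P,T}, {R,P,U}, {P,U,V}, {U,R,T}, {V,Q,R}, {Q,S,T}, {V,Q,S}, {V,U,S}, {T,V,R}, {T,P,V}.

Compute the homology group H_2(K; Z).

H_2 ≅ 0.

K has 7 vertices, 18 edges, 12 triangles.
rank ∂_2 = 12, rank ∂_3 = 0 ⇒ b_2 = 12 − 12 − 0 = 0. So H_2 ≅ 0.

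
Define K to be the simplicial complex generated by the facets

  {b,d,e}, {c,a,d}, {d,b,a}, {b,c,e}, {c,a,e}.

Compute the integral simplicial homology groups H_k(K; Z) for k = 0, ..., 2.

H_0 = Z,  H_1 = Z,  H_2 = 0.

Fix the vertex order a < b < c < d < e and write every simplex with vertices in increasing order. Then dim K = 2 and the simplices of K are:

  0-simplices (5): a, b, c, d, e
  1-simplices (10): ab, ac, ad, ae, bc, bd, be, cd, ce, de
  2-simplices (5): abd, acd, ace, bce, bde

giving chain groups C_0 ≅ Z^5, C_1 ≅ Z^10, C_2 ≅ Z^5.

The boundary map ∂_1: C_1 → C_0 maps an edge to its endpoints' difference, ∂[p,q] = q − p. For instance
  ∂ae = e − a.
The 5×10 boundary matrix has rank 4 and Smith normal form diag(1,1,1,1).

∂_2: C_2 → C_1 sends each 2-simplex [p,q,r] to [q,r] − [p,r] + [p,q]. For instance
  ∂abd = bd − ad + ab,
  ∂bce = ce − be + bc.
As a 10×5 matrix over Z this has rank 5, with invariant factors (1,1,1,1,1).

From H_k ≅ ker(∂_k) / im(∂_{k+1}) we obtain:

  H_0: rank C_0 − rank ∂_1 = 5 − 4 = 1, and the invariant factors of ∂_1 are all 1, so H_0 ≅ Z.
  H_1: rank ker ∂_1 − rank ∂_2 = (10 − 4) − 5 = 1, and the invariant factors of ∂_2 are all 1, so H_1 ≅ Z.
  H_2: rank ker ∂_2 − rank ∂_3 = (5 − 5) − 0 = 0, and there is no ∂_3, so H_2 ≅ 0.

As a check, the Euler characteristic is 5 − 10 + 5 = 0, which agrees with 1 − 1 + 0 = 0.
(K is a triangulation of the Möbius band.)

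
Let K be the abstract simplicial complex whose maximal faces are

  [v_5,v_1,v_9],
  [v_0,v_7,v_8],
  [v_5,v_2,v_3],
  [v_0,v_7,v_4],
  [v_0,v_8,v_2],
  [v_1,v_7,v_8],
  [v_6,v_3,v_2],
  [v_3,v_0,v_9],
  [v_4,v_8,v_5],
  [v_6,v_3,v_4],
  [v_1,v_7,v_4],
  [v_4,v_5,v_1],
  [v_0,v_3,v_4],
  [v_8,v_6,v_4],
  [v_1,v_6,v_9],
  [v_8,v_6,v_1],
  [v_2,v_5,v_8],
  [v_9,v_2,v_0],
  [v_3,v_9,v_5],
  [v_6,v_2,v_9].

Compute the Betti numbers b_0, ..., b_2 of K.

b_0 = 1, b_1 = 1, b_2 = 0.

Order the vertices as v_0 < v_1 < v_2 < v_3 < v_4 < v_5 < v_6 < v_7 < v_8 < v_9. Listing each simplex with vertices in this order, K has dimension 2 with simplices:

  0-simplices (10): [v_0], [v_1], [v_2], [v_3], [v_4], [v_5], [v_6], [v_7], [v_8], [v_9]
  1-simplices (30): (30 of them)
  2-simplices (20): (20 of them)

so the chain groups are C_0 ≅ Z^10, C_1 ≅ Z^30, C_2 ≅ Z^20.

The boundary map ∂_1: C_1 → C_0 sends each edge [p,q] (with p < q) to q − p.
As a 10×30 matrix over Z this has rank 9, with invariant factors (1,1,1,1,1,1,1,1,1).

Boundary ∂_2: C_2 → C_1 maps a triangle to the signed sum of its edges. For instance
  ∂[v_1,v_6,v_9] = [v_6,v_9] − [v_1,v_9] + [v_1,v_6],
  ∂[v_0,v_4,v_7] = [v_4,v_7] − [v_0,v_7] + [v_0,v_4].
This gives a 30×20 integer matrix of rank 20; reducing to Smith normal form yields diagonal entries (1,1,1,1,1,1,1,1,1,1,1,1,1,1,1,1,1,1,1,2).

Now H_k = ker ∂_k / im ∂_{k+1}, so:

  H_0: rank C_0 − rank ∂_1 = 10 − 9 = 1, and the invariant factors of ∂_1 are all 1, so H_0 ≅ Z.
  H_1: rank ker ∂_1 − rank ∂_2 = (30 − 9) − 20 = 1, and ∂_2 has invariant factor 2 > 1, so H_1 ≅ Z ⊕ Z/2Z.
  H_2: rank ker ∂_2 − rank ∂_3 = (20 − 20) − 0 = 0, and there is no ∂_3, so H_2 ≅ 0.

Hence the Betti numbers are b_0 = 1, b_1 = 1, b_2 = 0.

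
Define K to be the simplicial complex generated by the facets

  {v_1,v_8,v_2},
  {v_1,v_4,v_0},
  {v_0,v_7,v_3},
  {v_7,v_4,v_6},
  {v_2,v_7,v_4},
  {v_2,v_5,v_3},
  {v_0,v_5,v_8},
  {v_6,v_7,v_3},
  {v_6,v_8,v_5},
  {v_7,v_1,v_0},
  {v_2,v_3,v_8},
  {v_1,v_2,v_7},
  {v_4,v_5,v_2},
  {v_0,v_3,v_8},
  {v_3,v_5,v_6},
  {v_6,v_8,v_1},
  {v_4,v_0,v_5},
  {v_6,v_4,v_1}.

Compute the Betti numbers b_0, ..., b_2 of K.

Order the vertices as v_0 < v_1 < v_2 < v_3 < v_4 < v_5 < v_6 < v_7 < v_8. Listing each simplex with vertices in this order, K has dimension 2 with simplices:

  0-simplices (9): [v_0], [v_1], [v_2], [v_3], [v_4], [v_5], [v_6], [v_7], [v_8]
  1-simplices (27): (27 of them)
  2-simplices (18): (18 of them)

so the chain groups are C_0 ≅ Z^9, C_1 ≅ Z^27, C_2 ≅ Z^18.

Boundary ∂_1: C_1 → C_0 maps an edge to its endpoints' difference, ∂[p,q] = q − p.
As a 9×27 matrix over Z this has rank 8, with invariant factors (1,1,1,1,1,1,1,1).

∂_2: C_2 → C_1 acts by ∂[p,q,r] = [q,r] − [p,r] + [p,q]. For instance
  ∂[v_2,v_3,v_8] = [v_3,v_8] − [v_2,v_8] + [v_2,v_3],
  ∂[v_5,v_6,v_8] = [v_6,v_8] − [v_5,v_8] + [v_5,v_6].
As a 27×18 matrix over Z this has rank 18, with invariant factors (1,1,1,1,1,1,1,1,1,1,1,1,1,1,1,1,1,2).

Now H_k = ker ∂_k / im ∂_{k+1}, so:

  H_0: rank C_0 − rank ∂_1 = 9 − 8 = 1, and the invariant factors of ∂_1 are all 1, so H_0 = Z.
  H_1: rank ker ∂_1 − rank ∂_2 = (27 − 8) − 18 = 1, and ∂_2 has invariant factor 2 > 1, so H_1 = Z ⊕ Z/2Z.
  H_2: rank ker ∂_2 − rank ∂_3 = (18 − 18) − 0 = 0, and there is no ∂_3, so H_2 = 0.

As a check, the Euler characteristic is 9 − 27 + 18 = 0, which agrees with 1 − 1 + 0 = 0.

Hence the Betti numbers are b_0 = 1, b_1 = 1, b_2 = 0.

b_0 = 1, b_1 = 1, b_2 = 0.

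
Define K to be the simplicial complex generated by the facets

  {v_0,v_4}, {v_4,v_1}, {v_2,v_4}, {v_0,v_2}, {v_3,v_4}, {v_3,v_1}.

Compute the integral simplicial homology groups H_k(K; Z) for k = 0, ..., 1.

H_0 = Z,  H_1 = Z^2.

Take the total order v_0 < v_1 < v_2 < v_3 < v_4 on the vertex set. Then K (dimension 1) consists of the simplices:

  0-simplices (5): [v_0], [v_1], [v_2], [v_3], [v_4]
  1-simplices (6): [v_0,v_2], [v_0,v_4], [v_1,v_3], [v_1,v_4], [v_2,v_4], [v_3,v_4]

so the chain groups are C_0 ≅ Z^5, C_1 ≅ Z^6.

Boundary ∂_1: C_1 → C_0 is given by ∂[p,q] = [q] − [p]. For instance
  ∂[v_0,v_2] = [v_2] − [v_0].
The resulting 5×6 matrix has rank 4, and its Smith normal form has invariant factors (1,1,1,1).

Computing H_k = (kernel of ∂_k) / (image of ∂_{k+1}):

  H_0: rank C_0 − rank ∂_1 = 5 − 4 = 1, and the invariant factors of ∂_1 are all 1, so H_0 = Z.
  H_1: rank ker ∂_1 − rank ∂_2 = (6 − 4) − 0 = 2, and there is no ∂_2, so H_1 = Z^2.

(K is a triangulation of a wedge of 2 circles.)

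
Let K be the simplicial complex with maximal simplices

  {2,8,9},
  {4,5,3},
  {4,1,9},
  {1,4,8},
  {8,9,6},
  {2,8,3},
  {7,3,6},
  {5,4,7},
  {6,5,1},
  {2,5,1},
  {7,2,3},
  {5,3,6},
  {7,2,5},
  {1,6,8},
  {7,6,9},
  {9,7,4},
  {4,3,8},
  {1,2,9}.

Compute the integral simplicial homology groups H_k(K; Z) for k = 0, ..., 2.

Fix the vertex order 1 < 2 < 3 < 4 < 5 < 6 < 7 < 8 < 9 and write every simplex with vertices in increasing order. Then dim K = 2 and the simplices of K are:

  0-simplices (9): [1], [2], [3], [4], [5], [6], [7], [8], [9]
  1-simplices (27): (27 of them)
  2-simplices (18): [1,2,5], [1,2,9], [1,4,8], [1,4,9], [1,5,6], [1,6,8], [2,3,7], [2,3,8], [2,5,7], [2,8,9], [3,4,5], [3,4,8], [3,5,6], [3,6,7], [4,5,7], [4,7,9], [6,7,9], [6,8,9]

so the chain groups are C_0 ≅ Z^9, C_1 ≅ Z^27, C_2 ≅ Z^18.

The boundary map ∂_1: C_1 → C_0 maps an edge to its endpoints' difference, ∂[p,q] = q − p. For instance
  ∂[1,8] = [8] − [1].
As a 9×27 matrix over Z this has rank 8, with invariant factors (1,1,1,1,1,1,1,1).

∂_2: C_2 → C_1 sends each 2-simplex [p,q,r] to [q,r] − [p,r] + [p,q]. For instance
  ∂[6,8,9] = [8,9] − [6,9] + [6,8],
  ∂[1,6,8] = [6,8] − [1,8] + [1,6].
This gives a 27×18 integer matrix of rank 18; reducing to Smith normal form yields diagonal entries (1,1,1,1,1,1,1,1,1,1,1,1,1,1,1,1,1,2).

Computing H_k = (kernel of ∂_k) / (image of ∂_{k+1}):

  H_0: rank C_0 − rank ∂_1 = 9 − 8 = 1, and the invariant factors of ∂_1 are all 1, so H_0 = Z.
  H_1: rank ker ∂_1 − rank ∂_2 = (27 − 8) − 18 = 1, and ∂_2 has invariant factor 2 > 1, so H_1 = Z ⊕ Z/2.
  H_2: rank ker ∂_2 − rank ∂_3 = (18 − 18) − 0 = 0, and there is no ∂_3, so H_2 = 0.

(K is a triangulation of the Klein bottle.)

H_0 = Z,  H_1 = Z ⊕ Z/2,  H_2 = 0.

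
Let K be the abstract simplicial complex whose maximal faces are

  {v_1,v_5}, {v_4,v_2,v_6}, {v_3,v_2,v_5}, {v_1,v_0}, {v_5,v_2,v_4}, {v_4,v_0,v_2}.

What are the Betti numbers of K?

Take the total order v_0 < v_1 < v_2 < v_3 < v_4 < v_5 < v_6 on the vertex set. Then K (dimension 2) consists of the simplices:

  0-simplices (7): [v_0], [v_1], [v_2], [v_3], [v_4], [v_5], [v_6]
  1-simplices (11): [v_0,v_1], [v_0,v_2], [v_0,v_4], [v_1,v_5], [v_2,v_3], [v_2,v_4], [v_2,v_5], [v_2,v_6], [v_3,v_5], [v_4,v_5], [v_4,v_6]
  2-simplices (4): [v_0,v_2,v_4], [v_2,v_3,v_5], [v_2,v_4,v_5], [v_2,v_4,v_6]

so the chain groups are C_0 ≅ Z^7, C_1 ≅ Z^11, C_2 ≅ Z^4.

The boundary map ∂_1: C_1 → C_0 maps an edge to its endpoints' difference, ∂[p,q] = q − p. For instance
  ∂[v_2,v_6] = [v_6] − [v_2].
This gives a 7×11 integer matrix of rank 6; reducing to Smith normal form yields diagonal entries (1,1,1,1,1,1).

Boundary ∂_2: C_2 → C_1 sends each 2-simplex [p,q,r] to [q,r] − [p,r] + [p,q]. For instance
  ∂[v_0,v_2,v_4] = [v_2,v_4] − [v_0,v_4] + [v_0,v_2],
  ∂[v_2,v_4,v_5] = [v_4,v_5] − [v_2,v_5] + [v_2,v_4].
As a 11×4 matrix over Z this has rank 4, with invariant factors (1,1,1,1).

Now H_k = ker ∂_k / im ∂_{k+1}, so:

  H_0: rank C_0 − rank ∂_1 = 7 − 6 = 1, and the invariant factors of ∂_1 are all 1, so H_0 = Z.
  H_1: rank ker ∂_1 − rank ∂_2 = (11 − 6) − 4 = 1, and the invariant factors of ∂_2 are all 1, so H_1 = Z.
  H_2: rank ker ∂_2 − rank ∂_3 = (4 − 4) − 0 = 0, and there is no ∂_3, so H_2 = 0.

Hence the Betti numbers are b_0 = 1, b_1 = 1, b_2 = 0.

b_0 = 1, b_1 = 1, b_2 = 0.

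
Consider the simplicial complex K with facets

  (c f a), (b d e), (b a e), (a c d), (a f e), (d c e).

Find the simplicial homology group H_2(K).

We work with the vertex ordering a < b < c < d < e < f. The simplices of K, each written with vertices in increasing order, are:

  0-simplices (6): a, b, c, d, e, f
  1-simplices (12): ab, ac, ad, ae, af, bd, be, cd, ce, cf, de, ef
  2-simplices (6): abe, acd, acf, aef, bde, cde

Hence C_0 ≅ Z^6, C_1 ≅ Z^12, C_2 ≅ Z^6.

∂_1: C_1 → C_0 maps an edge to its endpoints' difference, ∂[p,q] = q − p. For instance
  ∂ae = e − a.
This gives a 6×12 integer matrix of rank 5; reducing to Smith normal form yields diagonal entries (1,1,1,1,1).

Boundary ∂_2: C_2 → C_1 maps a triangle to the signed sum of its edges. For instance
  ∂aef = ef − af + ae,
  ∂cde = de − ce + cd.
This gives a 12×6 integer matrix of rank 6; reducing to Smith normal form yields diagonal entries (1,1,1,1,1,1).

Reading off H_k = ker ∂_k / im ∂_{k+1}:

  H_2: rank ker ∂_2 − rank ∂_3 = (6 − 6) − 0 = 0, and there is no ∂_3, so H_2 = 0.

(K is a triangulation of the cylinder S^1 x I.)

H_2 ≅ 0.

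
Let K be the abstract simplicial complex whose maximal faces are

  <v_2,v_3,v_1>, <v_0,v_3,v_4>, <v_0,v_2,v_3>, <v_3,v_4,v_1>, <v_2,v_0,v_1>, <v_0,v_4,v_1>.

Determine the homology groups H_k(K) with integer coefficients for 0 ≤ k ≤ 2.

H_0 ≅ Z,  H_1 = 0,  H_2 ≅ Z.

K has 5 vertices, 9 edges, 6 triangles.
rank ∂_0 = 0, rank ∂_1 = 4 ⇒ b_0 = 5 − 0 − 4 = 1; all invariant factors of ∂_1 are 1 so no torsion. So H_0 ≅ Z.
rank ∂_1 = 4, rank ∂_2 = 5 ⇒ b_1 = 9 − 4 − 5 = 0; all invariant factors of ∂_2 are 1 so no torsion. So H_1 ≅ 0.
rank ∂_2 = 5, rank ∂_3 = 0 ⇒ b_2 = 6 − 5 − 0 = 1. So H_2 ≅ Z.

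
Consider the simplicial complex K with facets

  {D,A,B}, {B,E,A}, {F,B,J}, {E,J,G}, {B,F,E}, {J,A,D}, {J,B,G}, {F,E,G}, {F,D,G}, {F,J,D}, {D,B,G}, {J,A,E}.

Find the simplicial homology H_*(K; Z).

We work with the vertex ordering A < B < D < E < F < G < J. The simplices of K, each written with vertices in increasing order, are:

  0-simplices (7): A, B, D, E, F, G, J
  1-simplices (18): AB, AD, AE, AJ, BD, BE, BF, BG, BJ, DF, DG, DJ, EF, EG, EJ, FG, FJ, GJ
  2-simplices (12): ABD, ABE, ADJ, AEJ, BDG, BEF, BFJ, BGJ, DFG, DFJ, EFG, EGJ

so the chain groups are C_0 ≅ Z^7, C_1 ≅ Z^18, C_2 ≅ Z^12.

∂_1: C_1 → C_0 sends each edge [p,q] (with p < q) to q − p.
As a 7×18 matrix over Z this has rank 6, with invariant factors (1,1,1,1,1,1).

∂_2: C_2 → C_1 sends each 2-simplex [p,q,r] to [q,r] − [p,r] + [p,q]. For instance
  ∂AEJ = EJ − AJ + AE,
  ∂BDG = DG − BG + BD.
As a 18×12 matrix over Z this has rank 12, with invariant factors (1,1,1,1,1,1,1,1,1,1,1,2).

From H_k ≅ ker(∂_k) / im(∂_{k+1}) we obtain:

  H_0: rank C_0 − rank ∂_1 = 7 − 6 = 1, and the invariant factors of ∂_1 are all 1, so H_0 ≅ Z.
  H_1: rank ker ∂_1 − rank ∂_2 = (18 − 6) − 12 = 0, and ∂_2 has invariant factor 2 > 1, so H_1 ≅ Z/2.
  H_2: rank ker ∂_2 − rank ∂_3 = (12 − 12) − 0 = 0, and there is no ∂_3, so H_2 ≅ 0.

As a check, the Euler characteristic is 7 − 18 + 12 = 1, which agrees with 1 − 0 + 0 = 1.

H_0 = Z,  H_1 = Z/2,  H_2 = 0.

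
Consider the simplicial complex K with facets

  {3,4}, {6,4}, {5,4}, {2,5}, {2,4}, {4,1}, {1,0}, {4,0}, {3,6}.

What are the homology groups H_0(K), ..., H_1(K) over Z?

H_0 ≅ Z,  H_1 ≅ Z^3.

Take the total order 0 < 1 < 2 < 3 < 4 < 5 < 6 on the vertex set. Then K (dimension 1) consists of the simplices:

  0-simplices (7): [0], [1], [2], [3], [4], [5], [6]
  1-simplices (9): [0,1], [0,4], [1,4], [2,4], [2,5], [3,4], [3,6], [4,5], [4,6]

giving chain groups C_0 ≅ Z^7, C_1 ≅ Z^9.

∂_1: C_1 → C_0 sends each edge [p,q] (with p < q) to q − p. For instance
  ∂[2,4] = [4] − [2].
This gives a 7×9 integer matrix of rank 6; reducing to Smith normal form yields diagonal entries (1,1,1,1,1,1).

From H_k ≅ ker(∂_k) / im(∂_{k+1}) we obtain:

  H_0: rank C_0 − rank ∂_1 = 7 − 6 = 1, and the invariant factors of ∂_1 are all 1, so H_0 = Z.
  H_1: rank ker ∂_1 − rank ∂_2 = (9 − 6) − 0 = 3, and there is no ∂_2, so H_1 = Z^3.

As a check, the Euler characteristic is 7 − 9 = -2, which agrees with 1 − 3 = -2.
(K is a triangulation of a wedge of 3 circles.)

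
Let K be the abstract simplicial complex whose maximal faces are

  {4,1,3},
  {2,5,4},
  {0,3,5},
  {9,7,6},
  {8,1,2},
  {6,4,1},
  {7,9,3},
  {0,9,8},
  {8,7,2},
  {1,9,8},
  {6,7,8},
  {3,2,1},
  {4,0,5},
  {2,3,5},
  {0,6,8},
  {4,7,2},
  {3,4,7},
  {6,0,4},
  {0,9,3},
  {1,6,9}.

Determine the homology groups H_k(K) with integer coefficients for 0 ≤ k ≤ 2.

H_0 = Z,  H_1 = Z ⊕ Z/2,  H_2 = 0.

Take the total order 0 < 1 < 2 < 3 < 4 < 5 < 6 < 7 < 8 < 9 on the vertex set. Then K (dimension 2) consists of the simplices:

  0-simplices (10): [0], [1], [2], [3], [4], [5], [6], [7], [8], [9]
  1-simplices (30): (30 of them)
  2-simplices (20): (20 of them)

Hence C_0 ≅ Z^10, C_1 ≅ Z^30, C_2 ≅ Z^20.

The boundary map ∂_1: C_1 → C_0 is given by ∂[p,q] = [q] − [p]. For instance
  ∂[6,9] = [9] − [6].
The resulting 10×30 matrix has rank 9, and its Smith normal form has invariant factors (1,1,1,1,1,1,1,1,1).

∂_2: C_2 → C_1 sends each 2-simplex [p,q,r] to [q,r] − [p,r] + [p,q]. For instance
  ∂[1,4,6] = [4,6] − [1,6] + [1,4],
  ∂[0,3,9] = [3,9] − [0,9] + [0,3].
The 30×20 boundary matrix has rank 20 and Smith normal form diag(1,1,1,1,1,1,1,1,1,1,1,1,1,1,1,1,1,1,1,2).

Reading off H_k = ker ∂_k / im ∂_{k+1}:

  H_0: rank C_0 − rank ∂_1 = 10 − 9 = 1, and the invariant factors of ∂_1 are all 1, so H_0 ≅ Z.
  H_1: rank ker ∂_1 − rank ∂_2 = (30 − 9) − 20 = 1, and ∂_2 has invariant factor 2 > 1, so H_1 ≅ Z ⊕ Z/2.
  H_2: rank ker ∂_2 − rank ∂_3 = (20 − 20) − 0 = 0, and there is no ∂_3, so H_2 ≅ 0.

As a check, the Euler characteristic is 10 − 30 + 20 = 0, which agrees with 1 − 1 + 0 = 0.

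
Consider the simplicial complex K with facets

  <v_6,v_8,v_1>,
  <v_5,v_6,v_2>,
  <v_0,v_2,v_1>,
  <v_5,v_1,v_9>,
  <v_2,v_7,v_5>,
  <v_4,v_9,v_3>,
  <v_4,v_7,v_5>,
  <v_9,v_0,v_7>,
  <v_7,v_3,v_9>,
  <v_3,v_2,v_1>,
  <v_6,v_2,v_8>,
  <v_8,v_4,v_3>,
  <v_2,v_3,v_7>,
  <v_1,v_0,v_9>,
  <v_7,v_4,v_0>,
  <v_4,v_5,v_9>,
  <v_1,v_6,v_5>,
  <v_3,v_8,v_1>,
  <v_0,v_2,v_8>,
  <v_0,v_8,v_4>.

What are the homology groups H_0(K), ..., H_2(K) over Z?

We work with the vertex ordering v_0 < v_1 < v_2 < v_3 < v_4 < v_5 < v_6 < v_7 < v_8 < v_9. The simplices of K, each written with vertices in increasing order, are:

  0-simplices (10): [v_0], [v_1], [v_2], [v_3], [v_4], [v_5], [v_6], [v_7], [v_8], [v_9]
  1-simplices (30): (30 of them)
  2-simplices (20): (20 of them)

Hence C_0 ≅ Z^10, C_1 ≅ Z^30, C_2 ≅ Z^20.

Boundary ∂_1: C_1 → C_0 maps an edge to its endpoints' difference, ∂[p,q] = q − p. For instance
  ∂[v_0,v_1] = [v_1] − [v_0].
The 10×30 boundary matrix has rank 9 and Smith normal form diag(1,1,1,1,1,1,1,1,1).

∂_2: C_2 → C_1 sends each 2-simplex [p,q,r] to [q,r] − [p,r] + [p,q]. For instance
  ∂[v_2,v_5,v_6] = [v_5,v_6] − [v_2,v_6] + [v_2,v_5],
  ∂[v_4,v_5,v_9] = [v_5,v_9] − [v_4,v_9] + [v_4,v_5].
The resulting 30×20 matrix has rank 20, and its Smith normal form has invariant factors (1,1,1,1,1,1,1,1,1,1,1,1,1,1,1,1,1,1,1,2).

Reading off H_k = ker ∂_k / im ∂_{k+1}:

  H_0: rank C_0 − rank ∂_1 = 10 − 9 = 1, and the invariant factors of ∂_1 are all 1, so H_0 = Z.
  H_1: rank ker ∂_1 − rank ∂_2 = (30 − 9) − 20 = 1, and ∂_2 has invariant factor 2 > 1, so H_1 = Z × Z/2.
  H_2: rank ker ∂_2 − rank ∂_3 = (20 − 20) − 0 = 0, and there is no ∂_3, so H_2 = 0.

As a check, the Euler characteristic is 10 − 30 + 20 = 0, which agrees with 1 − 1 + 0 = 0.
(K is a triangulation of the Klein bottle.)

H_0 ≅ Z,  H_1 ≅ Z × Z/2,  H_2 = 0.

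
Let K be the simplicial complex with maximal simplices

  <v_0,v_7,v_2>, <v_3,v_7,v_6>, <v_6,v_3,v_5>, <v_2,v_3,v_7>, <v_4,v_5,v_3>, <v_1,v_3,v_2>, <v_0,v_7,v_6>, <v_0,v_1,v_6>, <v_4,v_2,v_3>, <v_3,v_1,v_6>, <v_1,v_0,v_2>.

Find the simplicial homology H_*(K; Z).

H_0 ≅ Z,  H_1 = 0,  H_2 ≅ Z.

K has 8 vertices, 17 edges, 11 triangles.
rank ∂_0 = 0, rank ∂_1 = 7 ⇒ b_0 = 8 − 0 − 7 = 1; all invariant factors of ∂_1 are 1 so no torsion. So H_0 ≅ Z.
rank ∂_1 = 7, rank ∂_2 = 10 ⇒ b_1 = 17 − 7 − 10 = 0; all invariant factors of ∂_2 are 1 so no torsion. So H_1 ≅ 0.
rank ∂_2 = 10, rank ∂_3 = 0 ⇒ b_2 = 11 − 10 − 0 = 1. So H_2 ≅ Z.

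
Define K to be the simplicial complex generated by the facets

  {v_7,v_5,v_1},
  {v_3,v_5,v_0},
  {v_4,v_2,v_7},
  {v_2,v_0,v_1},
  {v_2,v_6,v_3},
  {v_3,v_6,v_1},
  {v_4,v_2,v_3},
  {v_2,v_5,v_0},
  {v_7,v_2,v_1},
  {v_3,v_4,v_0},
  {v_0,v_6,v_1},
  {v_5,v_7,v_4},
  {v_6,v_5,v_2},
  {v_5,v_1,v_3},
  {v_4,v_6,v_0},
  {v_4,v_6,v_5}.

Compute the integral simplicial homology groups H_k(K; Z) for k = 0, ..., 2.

H_0 = Z,  H_1 = Z^2,  H_2 = Z.

Order the vertices as v_0 < v_1 < v_2 < v_3 < v_4 < v_5 < v_6 < v_7. Listing each simplex with vertices in this order, K has dimension 2 with simplices:

  0-simplices (8): [v_0], [v_1], [v_2], [v_3], [v_4], [v_5], [v_6], [v_7]
  1-simplices (24): (24 of them)
  2-simplices (16): (16 of them)

Hence C_0 ≅ Z^8, C_1 ≅ Z^24, C_2 ≅ Z^16.

Boundary ∂_1: C_1 → C_0 is given by ∂[p,q] = [q] − [p]. For instance
  ∂[v_3,v_4] = [v_4] − [v_3].
As a 8×24 matrix over Z this has rank 7, with invariant factors (1,1,1,1,1,1,1).

The boundary map ∂_2: C_2 → C_1 maps a triangle to the signed sum of its edges. For instance
  ∂[v_2,v_4,v_7] = [v_4,v_7] − [v_2,v_7] + [v_2,v_4],
  ∂[v_2,v_3,v_4] = [v_3,v_4] − [v_2,v_4] + [v_2,v_3].
The 24×16 boundary matrix has rank 15 and Smith normal form diag(1,1,1,1,1,1,1,1,1,1,1,1,1,1,1).

Reading off H_k = ker ∂_k / im ∂_{k+1}:

  H_0: rank C_0 − rank ∂_1 = 8 − 7 = 1, and the invariant factors of ∂_1 are all 1, so H_0 ≅ Z.
  H_1: rank ker ∂_1 − rank ∂_2 = (24 − 7) − 15 = 2, and the invariant factors of ∂_2 are all 1, so H_1 ≅ Z^2.
  H_2: rank ker ∂_2 − rank ∂_3 = (16 − 15) − 0 = 1, and there is no ∂_3, so H_2 ≅ Z.

(K is a triangulation of the torus T^2.)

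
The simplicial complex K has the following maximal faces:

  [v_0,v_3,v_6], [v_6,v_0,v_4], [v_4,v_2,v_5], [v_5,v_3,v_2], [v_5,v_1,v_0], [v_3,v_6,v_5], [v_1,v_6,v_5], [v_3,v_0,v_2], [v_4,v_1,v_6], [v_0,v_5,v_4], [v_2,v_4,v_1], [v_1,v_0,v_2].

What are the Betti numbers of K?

b_0 = 1, b_1 = 0, b_2 = 0.

Fix the vertex order v_0 < v_1 < v_2 < v_3 < v_4 < v_5 < v_6 and write every simplex with vertices in increasing order. Then dim K = 2 and the simplices of K are:

  0-simplices (7): [v_0], [v_1], [v_2], [v_3], [v_4], [v_5], [v_6]
  1-simplices (18): (18 of them)
  2-simplices (12): (12 of them)

Hence C_0 ≅ Z^7, C_1 ≅ Z^18, C_2 ≅ Z^12.

Boundary ∂_1: C_1 → C_0 sends each edge [p,q] (with p < q) to q − p.
This gives a 7×18 integer matrix of rank 6; reducing to Smith normal form yields diagonal entries (1,1,1,1,1,1).

Boundary ∂_2: C_2 → C_1 sends each 2-simplex [p,q,r] to [q,r] − [p,r] + [p,q]. For instance
  ∂[v_0,v_2,v_3] = [v_2,v_3] − [v_0,v_3] + [v_0,v_2],
  ∂[v_0,v_1,v_2] = [v_1,v_2] − [v_0,v_2] + [v_0,v_1].
The 18×12 boundary matrix has rank 12 and Smith normal form diag(1,1,1,1,1,1,1,1,1,1,1,2).

Now H_k = ker ∂_k / im ∂_{k+1}, so:

  H_0: rank C_0 − rank ∂_1 = 7 − 6 = 1, and the invariant factors of ∂_1 are all 1, so H_0 = Z.
  H_1: rank ker ∂_1 − rank ∂_2 = (18 − 6) − 12 = 0, and ∂_2 has invariant factor 2 > 1, so H_1 = Z_2.
  H_2: rank ker ∂_2 − rank ∂_3 = (12 − 12) − 0 = 0, and there is no ∂_3, so H_2 = 0.

Hence the Betti numbers are b_0 = 1, b_1 = 0, b_2 = 0.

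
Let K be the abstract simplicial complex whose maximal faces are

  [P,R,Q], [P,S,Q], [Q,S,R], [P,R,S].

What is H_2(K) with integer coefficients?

H_2 ≅ Z.

Take the total order P < Q < R < S on the vertex set. Then K (dimension 2) consists of the simplices:

  0-simplices (4): P, Q, R, S
  1-simplices (6): PQ, PR, PS, QR, QS, RS
  2-simplices (4): PQR, PQS, PRS, QRS

so the chain groups are C_0 ≅ Z^4, C_1 ≅ Z^6, C_2 ≅ Z^4.

∂_1: C_1 → C_0 is given by ∂[p,q] = [q] − [p].
As a 4×6 matrix over Z this has rank 3, with invariant factors (1,1,1).

∂_2: C_2 → C_1 maps a triangle to the signed sum of its edges. For instance
  ∂PRS = RS − PS + PR,
  ∂PQR = QR − PR + PQ.
As a 6×4 matrix over Z this has rank 3, with invariant factors (1,1,1).

Computing H_k = (kernel of ∂_k) / (image of ∂_{k+1}):

  H_2: rank ker ∂_2 − rank ∂_3 = (4 − 3) − 0 = 1, and there is no ∂_3, so H_2 ≅ Z.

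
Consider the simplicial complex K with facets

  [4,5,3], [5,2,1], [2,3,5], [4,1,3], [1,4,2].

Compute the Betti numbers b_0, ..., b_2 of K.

b_0 = 1, b_1 = 1, b_2 = 0.

Take the total order 1 < 2 < 3 < 4 < 5 on the vertex set. Then K (dimension 2) consists of the simplices:

  0-simplices (5): [1], [2], [3], [4], [5]
  1-simplices (10): [1,2], [1,3], [1,4], [1,5], [2,3], [2,4], [2,5], [3,4], [3,5], [4,5]
  2-simplices (5): [1,2,4], [1,2,5], [1,3,4], [2,3,5], [3,4,5]

Hence C_0 ≅ Z^5, C_1 ≅ Z^10, C_2 ≅ Z^5.

The boundary map ∂_1: C_1 → C_0 maps an edge to its endpoints' difference, ∂[p,q] = q − p.
The 5×10 boundary matrix has rank 4 and Smith normal form diag(1,1,1,1).

∂_2: C_2 → C_1 acts by ∂[p,q,r] = [q,r] − [p,r] + [p,q]. For instance
  ∂[1,2,5] = [2,5] − [1,5] + [1,2],
  ∂[3,4,5] = [4,5] − [3,5] + [3,4].
The 10×5 boundary matrix has rank 5 and Smith normal form diag(1,1,1,1,1).

Reading off H_k = ker ∂_k / im ∂_{k+1}:

  H_0: rank C_0 − rank ∂_1 = 5 − 4 = 1, and the invariant factors of ∂_1 are all 1, so H_0 ≅ Z.
  H_1: rank ker ∂_1 − rank ∂_2 = (10 − 4) − 5 = 1, and the invariant factors of ∂_2 are all 1, so H_1 ≅ Z.
  H_2: rank ker ∂_2 − rank ∂_3 = (5 − 5) − 0 = 0, and there is no ∂_3, so H_2 ≅ 0.

Hence the Betti numbers are b_0 = 1, b_1 = 1, b_2 = 0.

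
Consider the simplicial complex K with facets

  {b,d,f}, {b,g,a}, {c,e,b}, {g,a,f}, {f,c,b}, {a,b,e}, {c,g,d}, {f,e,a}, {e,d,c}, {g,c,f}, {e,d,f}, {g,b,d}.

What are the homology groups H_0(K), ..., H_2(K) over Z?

We work with the vertex ordering a < b < c < d < e < f < g. The simplices of K, each written with vertices in increasing order, are:

  0-simplices (7): a, b, c, d, e, f, g
  1-simplices (18): ab, ae, af, ag, bc, bd, be, bf, bg, cd, ce, cf, cg, de, df, dg, ef, fg
  2-simplices (12): abe, abg, aef, afg, bce, bcf, bdf, bdg, cde, cdg, cfg, def

so the chain groups are C_0 ≅ Z^7, C_1 ≅ Z^18, C_2 ≅ Z^12.

The boundary map ∂_1: C_1 → C_0 is given by ∂[p,q] = [q] − [p].
The resulting 7×18 matrix has rank 6, and its Smith normal form has invariant factors (1,1,1,1,1,1).

Boundary ∂_2: C_2 → C_1 acts by ∂[p,q,r] = [q,r] − [p,r] + [p,q]. For instance
  ∂cde = de − ce + cd,
  ∂aef = ef − af + ae.
The resulting 18×12 matrix has rank 12, and its Smith normal form has invariant factors (1,1,1,1,1,1,1,1,1,1,1,2).

Reading off H_k = ker ∂_k / im ∂_{k+1}:

  H_0: rank C_0 − rank ∂_1 = 7 − 6 = 1, and the invariant factors of ∂_1 are all 1, so H_0 ≅ Z.
  H_1: rank ker ∂_1 − rank ∂_2 = (18 − 6) − 12 = 0, and ∂_2 has invariant factor 2 > 1, so H_1 ≅ Z/2Z.
  H_2: rank ker ∂_2 − rank ∂_3 = (12 − 12) − 0 = 0, and there is no ∂_3, so H_2 ≅ 0.

(K is a triangulation of the real projective plane RP^2.)

H_0 ≅ Z,  H_1 ≅ Z/2Z,  H_2 = 0.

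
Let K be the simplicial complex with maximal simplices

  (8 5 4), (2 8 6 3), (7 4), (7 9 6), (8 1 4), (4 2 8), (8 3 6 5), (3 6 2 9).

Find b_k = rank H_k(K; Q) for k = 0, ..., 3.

b_0 = 1, b_1 = 1, b_2 = 0, b_3 = 0.

Fix the vertex order 1 < 2 < 3 < 4 < 5 < 6 < 7 < 8 < 9 and write every simplex with vertices in increasing order. Then dim K = 3 and the simplices of K are:

  0-simplices (9): [1], [2], [3], [4], [5], [6], [7], [8], [9]
  1-simplices (20): [1,4], [1,8], [2,3], [2,4], [2,6], [2,8], [2,9], [3,5], [3,6], [3,8], [3,9], [4,5], [4,7], [4,8], [5,6], [5,8], [6,7], [6,8], [6,9], [7,9]
  2-simplices (14): [1,4,8], [2,3,6], [2,3,8], [2,3,9], [2,4,8], [2,6,8], [2,6,9], [3,5,6], [3,5,8], [3,6,8], [3,6,9], [4,5,8], [5,6,8], [6,7,9]
  3-simplices (3): [2,3,6,8], [2,3,6,9], [3,5,6,8]

Hence C_0 ≅ Z^9, C_1 ≅ Z^20, C_2 ≅ Z^14, C_3 ≅ Z^3.

∂_1: C_1 → C_0 is given by ∂[p,q] = [q] − [p]. For instance
  ∂[2,6] = [6] − [2].
The 9×20 boundary matrix has rank 8 and Smith normal form diag(1,1,1,1,1,1,1,1).

∂_2: C_2 → C_1 sends each 2-simplex [p,q,r] to [q,r] − [p,r] + [p,q]. For instance
  ∂[2,3,9] = [3,9] − [2,9] + [2,3],
  ∂[6,7,9] = [7,9] − [6,9] + [6,7].
The 20×14 boundary matrix has rank 11 and Smith normal form diag(1,1,1,1,1,1,1,1,1,1,1).

The boundary map ∂_3: C_3 → C_2 sends each 3-simplex σ to the alternating sum Σ_i (−1)^i (σ with its i-th vertex removed). For instance
  ∂[3,5,6,8] = [5,6,8] − [3,6,8] + [3,5,8] − [3,5,6],
  ∂[2,3,6,9] = [3,6,9] − [2,6,9] + [2,3,9] − [2,3,6].
This gives a 14×3 integer matrix of rank 3; reducing to Smith normal form yields diagonal entries (1,1,1).

Reading off H_k = ker ∂_k / im ∂_{k+1}:

  H_0: rank C_0 − rank ∂_1 = 9 − 8 = 1, and the invariant factors of ∂_1 are all 1, so H_0 ≅ Z.
  H_1: rank ker ∂_1 − rank ∂_2 = (20 − 8) − 11 = 1, and the invariant factors of ∂_2 are all 1, so H_1 ≅ Z.
  H_2: rank ker ∂_2 − rank ∂_3 = (14 − 11) − 3 = 0, and the invariant factors of ∂_3 are all 1, so H_2 ≅ 0.
  H_3: rank ker ∂_3 − rank ∂_4 = (3 − 3) − 0 = 0, and there is no ∂_4, so H_3 ≅ 0.

Hence the Betti numbers are b_0 = 1, b_1 = 1, b_2 = 0, b_3 = 0.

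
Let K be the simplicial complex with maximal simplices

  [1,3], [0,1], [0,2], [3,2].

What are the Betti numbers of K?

b_0 = 1, b_1 = 1.

Order the vertices as 0 < 1 < 2 < 3. Listing each simplex with vertices in this order, K has dimension 1 with simplices:

  0-simplices (4): [0], [1], [2], [3]
  1-simplices (4): [0,1], [0,2], [1,3], [2,3]

giving chain groups C_0 ≅ Z^4, C_1 ≅ Z^4.

The boundary map ∂_1: C_1 → C_0 sends each edge [p,q] (with p < q) to q − p.
The 4×4 boundary matrix has rank 3 and Smith normal form diag(1,1,1).

From H_k ≅ ker(∂_k) / im(∂_{k+1}) we obtain:

  H_0: rank C_0 − rank ∂_1 = 4 − 3 = 1, and the invariant factors of ∂_1 are all 1, so H_0 ≅ Z.
  H_1: rank ker ∂_1 − rank ∂_2 = (4 − 3) − 0 = 1, and there is no ∂_2, so H_1 ≅ Z.

Hence the Betti numbers are b_0 = 1, b_1 = 1.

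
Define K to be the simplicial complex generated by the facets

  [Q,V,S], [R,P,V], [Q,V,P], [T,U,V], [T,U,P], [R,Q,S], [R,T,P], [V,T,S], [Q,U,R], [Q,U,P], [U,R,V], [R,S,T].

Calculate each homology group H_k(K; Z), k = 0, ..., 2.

Order the vertices as P < Q < R < S < T < U < V. Listing each simplex with vertices in this order, K has dimension 2 with simplices:

  0-simplices (7): P, Q, R, S, T, U, V
  1-simplices (18): PQ, PR, PT, PU, PV, QR, QS, QU, QV, RS, RT, RU, RV, ST, SV, TU, TV, UV
  2-simplices (12): PQU, PQV, PRT, PRV, PTU, QRS, QRU, QSV, RST, RUV, STV, TUV

giving chain groups C_0 ≅ Z^7, C_1 ≅ Z^18, C_2 ≅ Z^12.

∂_1: C_1 → C_0 sends each edge [p,q] (with p < q) to q − p. For instance
  ∂RV = V − R.
This gives a 7×18 integer matrix of rank 6; reducing to Smith normal form yields diagonal entries (1,1,1,1,1,1).

∂_2: C_2 → C_1 sends each 2-simplex [p,q,r] to [q,r] − [p,r] + [p,q]. For instance
  ∂RST = ST − RT + RS,
  ∂RUV = UV − RV + RU.
This gives a 18×12 integer matrix of rank 12; reducing to Smith normal form yields diagonal entries (1,1,1,1,1,1,1,1,1,1,1,2).

From H_k ≅ ker(∂_k) / im(∂_{k+1}) we obtain:

  H_0: rank C_0 − rank ∂_1 = 7 − 6 = 1, and the invariant factors of ∂_1 are all 1, so H_0 ≅ Z.
  H_1: rank ker ∂_1 − rank ∂_2 = (18 − 6) − 12 = 0, and ∂_2 has invariant factor 2 > 1, so H_1 ≅ Z/2.
  H_2: rank ker ∂_2 − rank ∂_3 = (12 − 12) − 0 = 0, and there is no ∂_3, so H_2 ≅ 0.

(K is a triangulation of the real projective plane RP^2.)

H_0 ≅ Z,  H_1 ≅ Z/2,  H_2 = 0.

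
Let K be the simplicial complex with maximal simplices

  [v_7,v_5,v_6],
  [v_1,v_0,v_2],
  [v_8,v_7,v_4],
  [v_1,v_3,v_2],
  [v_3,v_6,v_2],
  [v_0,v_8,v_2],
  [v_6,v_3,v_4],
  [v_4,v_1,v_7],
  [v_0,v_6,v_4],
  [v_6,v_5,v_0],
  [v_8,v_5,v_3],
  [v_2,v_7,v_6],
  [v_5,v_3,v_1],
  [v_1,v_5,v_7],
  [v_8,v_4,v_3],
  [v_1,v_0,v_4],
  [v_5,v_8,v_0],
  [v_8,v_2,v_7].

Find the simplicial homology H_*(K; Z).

H_0 = Z,  H_1 = Z^2,  H_2 = Z.

Fix the vertex order v_0 < v_1 < v_2 < v_3 < v_4 < v_5 < v_6 < v_7 < v_8 and write every simplex with vertices in increasing order. Then dim K = 2 and the simplices of K are:

  0-simplices (9): [v_0], [v_1], [v_2], [v_3], [v_4], [v_5], [v_6], [v_7], [v_8]
  1-simplices (27): (27 of them)
  2-simplices (18): (18 of them)

Hence C_0 ≅ Z^9, C_1 ≅ Z^27, C_2 ≅ Z^18.

Boundary ∂_1: C_1 → C_0 is given by ∂[p,q] = [q] − [p].
As a 9×27 matrix over Z this has rank 8, with invariant factors (1,1,1,1,1,1,1,1).

The boundary map ∂_2: C_2 → C_1 sends each 2-simplex [p,q,r] to [q,r] − [p,r] + [p,q]. For instance
  ∂[v_2,v_3,v_6] = [v_3,v_6] − [v_2,v_6] + [v_2,v_3],
  ∂[v_1,v_5,v_7] = [v_5,v_7] − [v_1,v_7] + [v_1,v_5].
This gives a 27×18 integer matrix of rank 17; reducing to Smith normal form yields diagonal entries (1,1,1,1,1,1,1,1,1,1,1,1,1,1,1,1,1).

Reading off H_k = ker ∂_k / im ∂_{k+1}:

  H_0: rank C_0 − rank ∂_1 = 9 − 8 = 1, and the invariant factors of ∂_1 are all 1, so H_0 ≅ Z.
  H_1: rank ker ∂_1 − rank ∂_2 = (27 − 8) − 17 = 2, and the invariant factors of ∂_2 are all 1, so H_1 ≅ Z^2.
  H_2: rank ker ∂_2 − rank ∂_3 = (18 − 17) − 0 = 1, and there is no ∂_3, so H_2 ≅ Z.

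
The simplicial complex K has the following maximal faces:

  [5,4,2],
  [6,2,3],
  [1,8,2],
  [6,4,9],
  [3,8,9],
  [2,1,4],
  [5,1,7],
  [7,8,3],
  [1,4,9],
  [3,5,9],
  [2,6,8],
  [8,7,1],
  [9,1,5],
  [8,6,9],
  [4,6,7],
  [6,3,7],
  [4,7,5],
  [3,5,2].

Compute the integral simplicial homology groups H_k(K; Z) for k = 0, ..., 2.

H_0 ≅ Z,  H_1 ≅ Z ⊕ Z/2,  H_2 = 0.

Order the vertices as 1 < 2 < 3 < 4 < 5 < 6 < 7 < 8 < 9. Listing each simplex with vertices in this order, K has dimension 2 with simplices:

  0-simplices (9): [1], [2], [3], [4], [5], [6], [7], [8], [9]
  1-simplices (27): (27 of them)
  2-simplices (18): [1,2,4], [1,2,8], [1,4,9], [1,5,7], [1,5,9], [1,7,8], [2,3,5], [2,3,6], [2,4,5], [2,6,8], [3,5,9], [3,6,7], [3,7,8], [3,8,9], [4,5,7], [4,6,7], [4,6,9], [6,8,9]

giving chain groups C_0 ≅ Z^9, C_1 ≅ Z^27, C_2 ≅ Z^18.

∂_1: C_1 → C_0 is given by ∂[p,q] = [q] − [p]. For instance
  ∂[3,5] = [5] − [3].
This gives a 9×27 integer matrix of rank 8; reducing to Smith normal form yields diagonal entries (1,1,1,1,1,1,1,1).

Boundary ∂_2: C_2 → C_1 maps a triangle to the signed sum of its edges. For instance
  ∂[3,5,9] = [5,9] − [3,9] + [3,5],
  ∂[1,2,4] = [2,4] − [1,4] + [1,2].
As a 27×18 matrix over Z this has rank 18, with invariant factors (1,1,1,1,1,1,1,1,1,1,1,1,1,1,1,1,1,2).

Reading off H_k = ker ∂_k / im ∂_{k+1}:

  H_0: rank C_0 − rank ∂_1 = 9 − 8 = 1, and the invariant factors of ∂_1 are all 1, so H_0 = Z.
  H_1: rank ker ∂_1 − rank ∂_2 = (27 − 8) − 18 = 1, and ∂_2 has invariant factor 2 > 1, so H_1 = Z ⊕ Z/2.
  H_2: rank ker ∂_2 − rank ∂_3 = (18 − 18) − 0 = 0, and there is no ∂_3, so H_2 = 0.

(K is a triangulation of the Klein bottle.)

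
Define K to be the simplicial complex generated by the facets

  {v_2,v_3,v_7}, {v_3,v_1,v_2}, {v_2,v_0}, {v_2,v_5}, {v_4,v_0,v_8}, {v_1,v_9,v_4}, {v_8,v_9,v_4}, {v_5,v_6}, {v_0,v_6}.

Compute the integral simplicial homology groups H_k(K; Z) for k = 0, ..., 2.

We work with the vertex ordering v_0 < v_1 < v_2 < v_3 < v_4 < v_5 < v_6 < v_7 < v_8 < v_9. The simplices of K, each written with vertices in increasing order, are:

  0-simplices (10): [v_0], [v_1], [v_2], [v_3], [v_4], [v_5], [v_6], [v_7], [v_8], [v_9]
  1-simplices (16): (16 of them)
  2-simplices (5): [v_0,v_4,v_8], [v_1,v_2,v_3], [v_1,v_4,v_9], [v_2,v_3,v_7], [v_4,v_8,v_9]

giving chain groups C_0 ≅ Z^10, C_1 ≅ Z^16, C_2 ≅ Z^5.

∂_1: C_1 → C_0 is given by ∂[p,q] = [q] − [p]. For instance
  ∂[v_0,v_8] = [v_8] − [v_0].
The resulting 10×16 matrix has rank 9, and its Smith normal form has invariant factors (1,1,1,1,1,1,1,1,1).

The boundary map ∂_2: C_2 → C_1 acts by ∂[p,q,r] = [q,r] − [p,r] + [p,q]. For instance
  ∂[v_1,v_4,v_9] = [v_4,v_9] − [v_1,v_9] + [v_1,v_4],
  ∂[v_0,v_4,v_8] = [v_4,v_8] − [v_0,v_8] + [v_0,v_4].
The resulting 16×5 matrix has rank 5, and its Smith normal form has invariant factors (1,1,1,1,1).

Now H_k = ker ∂_k / im ∂_{k+1}, so:

  H_0: rank C_0 − rank ∂_1 = 10 − 9 = 1, and the invariant factors of ∂_1 are all 1, so H_0 ≅ Z.
  H_1: rank ker ∂_1 − rank ∂_2 = (16 − 9) − 5 = 2, and the invariant factors of ∂_2 are all 1, so H_1 ≅ Z^2.
  H_2: rank ker ∂_2 − rank ∂_3 = (5 − 5) − 0 = 0, and there is no ∂_3, so H_2 ≅ 0.

As a check, the Euler characteristic is 10 − 16 + 5 = -1, which agrees with 1 − 2 + 0 = -1.

H_0 ≅ Z,  H_1 ≅ Z^2,  H_2 = 0.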